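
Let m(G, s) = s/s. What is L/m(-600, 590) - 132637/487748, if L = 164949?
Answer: 80453412215/487748 ≈ 1.6495e+5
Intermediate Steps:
m(G, s) = 1
L/m(-600, 590) - 132637/487748 = 164949/1 - 132637/487748 = 164949*1 - 132637*1/487748 = 164949 - 132637/487748 = 80453412215/487748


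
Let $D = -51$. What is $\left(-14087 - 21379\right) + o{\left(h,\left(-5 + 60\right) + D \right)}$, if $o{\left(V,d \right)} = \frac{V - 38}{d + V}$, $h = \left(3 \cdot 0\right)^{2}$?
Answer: $- \frac{70951}{2} \approx -35476.0$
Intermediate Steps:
$h = 0$ ($h = 0^{2} = 0$)
$o{\left(V,d \right)} = \frac{-38 + V}{V + d}$
$\left(-14087 - 21379\right) + o{\left(h,\left(-5 + 60\right) + D \right)} = \left(-14087 - 21379\right) + \frac{-38 + 0}{0 + \left(\left(-5 + 60\right) - 51\right)} = -35466 + \frac{1}{0 + \left(55 - 51\right)} \left(-38\right) = -35466 + \frac{1}{0 + 4} \left(-38\right) = -35466 + \frac{1}{4} \left(-38\right) = -35466 - \frac{19}{2} = - \frac{70951}{2}$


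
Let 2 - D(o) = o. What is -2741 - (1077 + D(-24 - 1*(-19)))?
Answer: -3825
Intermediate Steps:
D(o) = 2 - o
-2741 - (1077 + D(-24 - 1*(-19))) = -2741 - (1077 + (2 - (-24 - 1*(-19)))) = -2741 - (1077 + (2 - (-24 + 19))) = -2741 - (1077 + (2 - 1*(-5))) = -2741 - (1077 + (2 + 5)) = -2741 - (1077 + 7) = -2741 - 1*1084 = -2741 - 1084 = -3825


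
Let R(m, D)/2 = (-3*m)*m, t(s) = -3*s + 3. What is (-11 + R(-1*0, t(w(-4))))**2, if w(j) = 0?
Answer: 121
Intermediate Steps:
t(s) = 3 - 3*s
R(m, D) = -6*m**2 (R(m, D) = 2*((-3*m)*m) = 2*(-3*m**2) = -6*m**2)
(-11 + R(-1*0, t(w(-4))))**2 = (-11 - 6*(-1*0)**2)**2 = (-11 - 6*0**2)**2 = (-11 - 6*0)**2 = (-11 + 0)**2 = (-11)**2 = 121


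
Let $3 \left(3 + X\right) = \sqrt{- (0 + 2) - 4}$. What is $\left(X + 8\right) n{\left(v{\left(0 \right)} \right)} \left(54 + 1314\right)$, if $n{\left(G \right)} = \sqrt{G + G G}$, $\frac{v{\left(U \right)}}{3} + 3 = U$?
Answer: $2736 \sqrt{2} \left(15 + i \sqrt{6}\right) \approx 58039.0 + 9477.8 i$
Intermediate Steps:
$v{\left(U \right)} = -9 + 3 U$
$n{\left(G \right)} = \sqrt{G + G^{2}}$
$X = -3 + \frac{i \sqrt{6}}{3}$ ($X = -3 + \frac{\sqrt{- (0 + 2) - 4}}{3} = -3 + \frac{\sqrt{\left(-1\right) 2 - 4}}{3} = -3 + \frac{\sqrt{-2 - 4}}{3} = -3 + \frac{\sqrt{-6}}{3} = -3 + \frac{i \sqrt{6}}{3} \approx -3.0 + 0.8165 i$)
$\left(X + 8\right) n{\left(v{\left(0 \right)} \right)} \left(54 + 1314\right) = \left(\left(-3 + \frac{i \sqrt{6}}{3}\right) + 8\right) \sqrt{\left(-9 + 3 \cdot 0\right) \left(1 + \left(-9 + 3 \cdot 0\right)\right)} \left(54 + 1314\right) = \left(5 + \frac{i \sqrt{6}}{3}\right) \sqrt{\left(-9 + 0\right) \left(1 + \left(-9 + 0\right)\right)} 1368 = \left(5 + \frac{i \sqrt{6}}{3}\right) \sqrt{- 9 \left(1 - 9\right)} 1368 = \left(5 + \frac{i \sqrt{6}}{3}\right) \sqrt{\left(-9\right) \left(-8\right)} 1368 = \left(5 + \frac{i \sqrt{6}}{3}\right) \sqrt{72} \cdot 1368 = \left(5 + \frac{i \sqrt{6}}{3}\right) 6 \sqrt{2} \cdot 1368 = 6 \sqrt{2} \left(5 + \frac{i \sqrt{6}}{3}\right) 1368 = 8208 \sqrt{2} \left(5 + \frac{i \sqrt{6}}{3}\right)$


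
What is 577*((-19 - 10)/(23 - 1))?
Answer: -16733/22 ≈ -760.59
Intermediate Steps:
577*((-19 - 10)/(23 - 1)) = 577*(-29/22) = -16733/22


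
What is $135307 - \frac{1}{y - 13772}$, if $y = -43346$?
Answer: $\frac{7728465227}{57118} \approx 1.3531 \cdot 10^{5}$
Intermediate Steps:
$135307 - \frac{1}{y - 13772} = 135307 - \frac{1}{-43346 - 13772} = 135307 - \frac{1}{-57118} = 135307 - - \frac{1}{57118} = 135307 + \frac{1}{57118} = \frac{7728465227}{57118}$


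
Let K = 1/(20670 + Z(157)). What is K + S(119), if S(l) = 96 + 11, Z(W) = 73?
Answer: 2219502/20743 ≈ 107.00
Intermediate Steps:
S(l) = 107
K = 1/20743 (K = 1/(20670 + 73) = 1/20743 ≈ 4.8209e-5)
K + S(119) = 1/20743 + 107 = 2219502/20743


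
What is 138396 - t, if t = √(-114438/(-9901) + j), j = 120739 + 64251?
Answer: 138396 - 2*√4533916484407/9901 ≈ 1.3797e+5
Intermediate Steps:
j = 184990
t = 2*√4533916484407/9901 (t = √(-114438/(-9901) + 184990) = √(-114438*(-1/9901) + 184990) = √(114438/9901 + 184990) = √(1831700428/9901) = 2*√4533916484407/9901 ≈ 430.12)
138396 - t = 138396 - 2*√4533916484407/9901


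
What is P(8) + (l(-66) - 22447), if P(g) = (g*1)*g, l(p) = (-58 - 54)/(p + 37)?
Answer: -648995/29 ≈ -22379.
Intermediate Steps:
l(p) = -112/(37 + p)
P(g) = g**2 (P(g) = g*g = g**2)
P(8) + (l(-66) - 22447) = 8**2 + (-112/(37 - 66) - 22447) = 64 + (-112/(-29) - 22447) = 64 + (-112*(-1/29) - 22447) = 64 + (112/29 - 22447) = 64 - 650851/29 = -648995/29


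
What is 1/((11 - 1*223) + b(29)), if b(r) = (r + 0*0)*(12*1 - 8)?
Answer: -1/96 ≈ -0.010417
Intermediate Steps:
b(r) = 4*r (b(r) = (r + 0)*(12 - 8) = r*4 = 4*r)
1/((11 - 1*223) + b(29)) = 1/((11 - 1*223) + 4*29) = 1/((11 - 223) + 116) = 1/(-212 + 116) = 1/(-96) = -1/96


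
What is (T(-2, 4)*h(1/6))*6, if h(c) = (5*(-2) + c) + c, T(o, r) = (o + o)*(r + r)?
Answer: 1856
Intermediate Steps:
T(o, r) = 4*o*r (T(o, r) = (2*o)*(2*r) = 4*o*r)
h(c) = -10 + 2*c (h(c) = (-10 + c) + c = -10 + 2*c)
(T(-2, 4)*h(1/6))*6 = ((4*(-2)*4)*(-10 + 2/6))*6 = -32*(-10 + 2*(⅙))*6 = -32*(-10 + ⅓)*6 = -32*(-29/3)*6 = (928/3)*6 = 1856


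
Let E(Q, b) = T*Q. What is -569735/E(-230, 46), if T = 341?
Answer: 113947/15686 ≈ 7.2643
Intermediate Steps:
E(Q, b) = 341*Q
-569735/E(-230, 46) = -569735/(341*(-230)) = -569735/(-78430) = -569735*(-1/78430) = 113947/15686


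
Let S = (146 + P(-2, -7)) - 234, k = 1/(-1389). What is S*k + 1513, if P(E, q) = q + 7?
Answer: 2101645/1389 ≈ 1513.1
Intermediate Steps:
k = -1/1389 ≈ -0.00071994
P(E, q) = 7 + q
S = -88 (S = (146 + (7 - 7)) - 234 = (146 + 0) - 234 = 146 - 234 = -88)
S*k + 1513 = -88*(-1/1389) + 1513 = 88/1389 + 1513 = 2101645/1389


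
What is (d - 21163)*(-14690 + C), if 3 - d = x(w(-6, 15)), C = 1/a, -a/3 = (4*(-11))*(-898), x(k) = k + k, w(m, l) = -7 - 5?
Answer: 4600498327922/14817 ≈ 3.1049e+8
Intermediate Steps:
w(m, l) = -12
x(k) = 2*k
a = -118536 (a = -3*4*(-11)*(-898) = -(-132)*(-898) = -3*39512 = -118536)
C = -1/118536 (C = 1/(-118536) = -1/118536 ≈ -8.4363e-6)
d = 27 (d = 3 - 2*(-12) = 3 - 1*(-24) = 3 + 24 = 27)
(d - 21163)*(-14690 + C) = (27 - 21163)*(-14690 - 1/118536) = -21136*(-1741293841/118536) = 4600498327922/14817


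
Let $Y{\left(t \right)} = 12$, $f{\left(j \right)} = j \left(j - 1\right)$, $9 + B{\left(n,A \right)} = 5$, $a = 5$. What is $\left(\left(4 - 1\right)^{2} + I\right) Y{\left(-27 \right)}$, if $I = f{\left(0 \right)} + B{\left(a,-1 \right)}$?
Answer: $60$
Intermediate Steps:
$B{\left(n,A \right)} = -4$ ($B{\left(n,A \right)} = -9 + 5 = -4$)
$f{\left(j \right)} = j \left(-1 + j\right)$
$I = -4$ ($I = 0 \left(-1 + 0\right) - 4 = 0 \left(-1\right) - 4 = 0 - 4 = -4$)
$\left(\left(4 - 1\right)^{2} + I\right) Y{\left(-27 \right)} = \left(\left(4 - 1\right)^{2} - 4\right) 12 = \left(3^{2} - 4\right) 12 = \left(9 - 4\right) 12 = 5 \cdot 12 = 60$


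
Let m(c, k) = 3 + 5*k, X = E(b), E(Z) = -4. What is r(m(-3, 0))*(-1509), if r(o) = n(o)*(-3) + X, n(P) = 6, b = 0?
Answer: 33198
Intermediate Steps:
X = -4
r(o) = -22 (r(o) = 6*(-3) - 4 = -18 - 4 = -22)
r(m(-3, 0))*(-1509) = -22*(-1509) = 33198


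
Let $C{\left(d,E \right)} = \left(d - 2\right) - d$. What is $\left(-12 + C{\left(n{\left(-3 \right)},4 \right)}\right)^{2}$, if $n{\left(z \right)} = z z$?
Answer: $196$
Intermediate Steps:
$n{\left(z \right)} = z^{2}$
$C{\left(d,E \right)} = -2$ ($C{\left(d,E \right)} = \left(-2 + d\right) - d = -2$)
$\left(-12 + C{\left(n{\left(-3 \right)},4 \right)}\right)^{2} = \left(-12 - 2\right)^{2} = \left(-14\right)^{2} = 196$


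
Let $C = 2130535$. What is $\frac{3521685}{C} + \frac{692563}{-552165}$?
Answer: $\frac{93804297364}{235281371655} \approx 0.39869$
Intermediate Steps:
$\frac{3521685}{C} + \frac{692563}{-552165} = \frac{3521685}{2130535} + \frac{692563}{-552165} = 3521685 \cdot \frac{1}{2130535} + 692563 \left(- \frac{1}{552165}\right) = \frac{704337}{426107} - \frac{692563}{552165} = \frac{93804297364}{235281371655}$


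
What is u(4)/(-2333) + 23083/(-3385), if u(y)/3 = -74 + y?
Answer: -53141789/7897205 ≈ -6.7292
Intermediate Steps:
u(y) = -222 + 3*y (u(y) = 3*(-74 + y) = -222 + 3*y)
u(4)/(-2333) + 23083/(-3385) = (-222 + 3*4)/(-2333) + 23083/(-3385) = (-222 + 12)*(-1/2333) + 23083*(-1/3385) = -210*(-1/2333) - 23083/3385 = 210/2333 - 23083/3385 = -53141789/7897205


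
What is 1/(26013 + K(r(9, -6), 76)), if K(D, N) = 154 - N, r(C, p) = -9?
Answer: 1/26091 ≈ 3.8327e-5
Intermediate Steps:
1/(26013 + K(r(9, -6), 76)) = 1/(26013 + (154 - 1*76)) = 1/(26013 + (154 - 76)) = 1/(26013 + 78) = 1/26091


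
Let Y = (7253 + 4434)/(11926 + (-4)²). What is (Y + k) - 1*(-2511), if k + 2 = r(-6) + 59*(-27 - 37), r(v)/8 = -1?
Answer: -15214363/11942 ≈ -1274.0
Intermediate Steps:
r(v) = -8 (r(v) = 8*(-1) = -8)
k = -3786 (k = -2 + (-8 + 59*(-27 - 37)) = -2 + (-8 + 59*(-64)) = -2 + (-8 - 3776) = -2 - 3784 = -3786)
Y = 11687/11942 (Y = 11687/(11926 + 16) = 11687/11942 ≈ 0.97865)
(Y + k) - 1*(-2511) = (11687/11942 - 3786) - 1*(-2511) = -45200725/11942 + 2511 = -15214363/11942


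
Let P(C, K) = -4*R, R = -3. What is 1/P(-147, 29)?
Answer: 1/12 ≈ 0.083333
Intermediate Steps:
P(C, K) = 12 (P(C, K) = -4*(-3) = 12)
1/P(-147, 29) = 1/12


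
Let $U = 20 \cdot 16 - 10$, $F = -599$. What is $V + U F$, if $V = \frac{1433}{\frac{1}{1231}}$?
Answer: $1578333$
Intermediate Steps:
$U = 310$ ($U = 320 - 10 = 310$)
$V = 1764023$ ($V = 1433 \frac{1}{\frac{1}{1231}} = 1433 \cdot 1231 = 1764023$)
$V + U F = 1764023 + 310 \left(-599\right) = 1764023 - 185690 = 1578333$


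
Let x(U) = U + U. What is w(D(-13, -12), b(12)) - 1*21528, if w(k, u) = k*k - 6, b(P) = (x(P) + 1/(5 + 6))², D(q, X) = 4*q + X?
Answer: -17438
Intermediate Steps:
x(U) = 2*U
D(q, X) = X + 4*q
b(P) = (1/11 + 2*P)² (b(P) = (2*P + 1/(5 + 6))² = (2*P + 1/11)² = (1/11 + 2*P)²)
w(k, u) = -6 + k² (w(k, u) = k² - 6 = -6 + k²)
w(D(-13, -12), b(12)) - 1*21528 = (-6 + (-12 + 4*(-13))²) - 1*21528 = (-6 + (-12 - 52)²) - 21528 = (-6 + (-64)²) - 21528 = (-6 + 4096) - 21528 = 4090 - 21528 = -17438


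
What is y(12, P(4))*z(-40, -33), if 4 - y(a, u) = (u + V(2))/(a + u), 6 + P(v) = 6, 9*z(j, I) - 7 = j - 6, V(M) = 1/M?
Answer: -1235/72 ≈ -17.153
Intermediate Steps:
z(j, I) = 1/9 + j/9 (z(j, I) = 7/9 + (j - 6)/9 = 7/9 + (-6 + j)/9 = 7/9 + (-2/3 + j/9) = 1/9 + j/9)
P(v) = 0 (P(v) = -6 + 6 = 0)
y(a, u) = 4 - (1/2 + u)/(a + u) (y(a, u) = 4 - (u + 1/2)/(a + u) = 4 - (1/2 + u)/(a + u))
y(12, P(4))*z(-40, -33) = ((-1/2 + 3*0 + 4*12)/(12 + 0))*(1/9 + (1/9)*(-40)) = ((-1/2 + 0 + 48)/12)*(1/9 - 40/9) = ((1/12)*(95/2))*(-13/3) = (95/24)*(-13/3) = -1235/72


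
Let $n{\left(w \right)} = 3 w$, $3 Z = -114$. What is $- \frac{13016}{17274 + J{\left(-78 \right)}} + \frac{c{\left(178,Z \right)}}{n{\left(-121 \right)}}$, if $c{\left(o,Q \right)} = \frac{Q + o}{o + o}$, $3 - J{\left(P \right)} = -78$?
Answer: $- \frac{525737}{699985} \approx -0.75107$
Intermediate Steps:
$Z = -38$ ($Z = \frac{1}{3} \left(-114\right) = -38$)
$J{\left(P \right)} = 81$ ($J{\left(P \right)} = 3 - -78 = 3 + 78 = 81$)
$c{\left(o,Q \right)} = \frac{Q + o}{2 o}$
$- \frac{13016}{17274 + J{\left(-78 \right)}} + \frac{c{\left(178,Z \right)}}{n{\left(-121 \right)}} = - \frac{13016}{17274 + 81} + \frac{\frac{1}{2} \cdot \frac{1}{178} \left(-38 + 178\right)}{3 \left(-121\right)} = - \frac{13016}{17355} + \frac{\frac{1}{2} \cdot \frac{1}{178} \cdot 140}{-363} = \left(-13016\right) \frac{1}{17355} + \frac{35}{89} \left(- \frac{1}{363}\right) = - \frac{13016}{17355} - \frac{35}{32307} = - \frac{525737}{699985}$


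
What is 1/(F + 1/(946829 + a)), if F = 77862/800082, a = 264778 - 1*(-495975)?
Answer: 25300104106/2462158329 ≈ 10.276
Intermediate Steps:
a = 760753 (a = 264778 + 495975 = 760753)
F = 12977/133347 (F = 77862*(1/800082) = 12977/133347 ≈ 0.097318)
1/(F + 1/(946829 + a)) = 1/(12977/133347 + 1/(946829 + 760753)) = 1/(12977/133347 + 1/1707582) = 1/(2462158329/25300104106) = 25300104106/2462158329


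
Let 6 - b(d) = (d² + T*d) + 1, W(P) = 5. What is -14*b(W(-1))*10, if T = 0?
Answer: 2800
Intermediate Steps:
b(d) = 5 - d² (b(d) = 6 - ((d² + 0*d) + 1) = 6 - ((d² + 0) + 1) = 6 - (d² + 1) = 6 - (1 + d²) = 6 + (-1 - d²) = 5 - d²)
-14*b(W(-1))*10 = -14*(5 - 1*5²)*10 = -14*(5 - 1*25)*10 = -14*(5 - 25)*10 = -14*(-20)*10 = 280*10 = 2800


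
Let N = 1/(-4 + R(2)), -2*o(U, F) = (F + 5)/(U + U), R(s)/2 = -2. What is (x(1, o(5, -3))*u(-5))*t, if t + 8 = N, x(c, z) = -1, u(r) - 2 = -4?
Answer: -65/4 ≈ -16.250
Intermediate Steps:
R(s) = -4 (R(s) = 2*(-2) = -4)
o(U, F) = -(5 + F)/(4*U) (o(U, F) = -(F + 5)/(2*(U + U)) = -(5 + F)/(2*(2*U)) = -(5 + F)*1/(2*U)/2 = -(5 + F)/(4*U))
u(r) = -2 (u(r) = 2 - 4 = -2)
N = -⅛ (N = 1/(-4 - 4) = 1/(-8) = -⅛ ≈ -0.12500)
t = -65/8 (t = -8 - ⅛ = -65/8 ≈ -8.1250)
(x(1, o(5, -3))*u(-5))*t = -1*(-2)*(-65/8) = 2*(-65/8) = -65/4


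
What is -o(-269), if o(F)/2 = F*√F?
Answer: 538*I*√269 ≈ 8823.9*I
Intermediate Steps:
o(F) = 2*F^(3/2) (o(F) = 2*(F*√F) = 2*F^(3/2))
-o(-269) = -2*(-269)^(3/2) = -2*(-269*I*√269) = -(-538)*I*√269 = 538*I*√269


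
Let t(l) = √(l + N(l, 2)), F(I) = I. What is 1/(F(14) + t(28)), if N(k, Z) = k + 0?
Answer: ⅒ - √14/70 ≈ 0.046548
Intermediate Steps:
N(k, Z) = k
t(l) = √2*√l (t(l) = √(l + l) = √(2*l) = √2*√l)
1/(F(14) + t(28)) = 1/(14 + √2*√28) = 1/(14 + √2*(2*√7)) = 1/(14 + 2*√14)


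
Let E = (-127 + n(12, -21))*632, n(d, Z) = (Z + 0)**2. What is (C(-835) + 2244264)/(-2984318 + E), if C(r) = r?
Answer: -2243429/2785870 ≈ -0.80529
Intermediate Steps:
n(d, Z) = Z**2
E = 198448 (E = (-127 + (-21)**2)*632 = (-127 + 441)*632 = 314*632 = 198448)
(C(-835) + 2244264)/(-2984318 + E) = (-835 + 2244264)/(-2984318 + 198448) = 2243429/(-2785870) = 2243429*(-1/2785870) = -2243429/2785870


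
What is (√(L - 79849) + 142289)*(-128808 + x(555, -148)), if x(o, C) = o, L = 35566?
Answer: -18248991117 - 128253*I*√44283 ≈ -1.8249e+10 - 2.6989e+7*I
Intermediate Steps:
(√(L - 79849) + 142289)*(-128808 + x(555, -148)) = (√(35566 - 79849) + 142289)*(-128808 + 555) = (√(-44283) + 142289)*(-128253) = (I*√44283 + 142289)*(-128253) = (142289 + I*√44283)*(-128253) = -18248991117 - 128253*I*√44283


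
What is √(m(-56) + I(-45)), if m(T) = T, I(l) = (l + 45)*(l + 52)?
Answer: 2*I*√14 ≈ 7.4833*I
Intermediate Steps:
I(l) = (45 + l)*(52 + l)
√(m(-56) + I(-45)) = √(-56 + (2340 + (-45)² + 97*(-45))) = √(-56 + (2340 + 2025 - 4365)) = √(-56 + 0) = √(-56) = 2*I*√14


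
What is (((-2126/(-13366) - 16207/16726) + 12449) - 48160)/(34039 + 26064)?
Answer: -3991861040681/6718304805374 ≈ -0.59418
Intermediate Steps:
(((-2126/(-13366) - 16207/16726) + 12449) - 48160)/(34039 + 26064) = (((-2126*(-1/13366) - 16207*1/16726) + 12449) - 48160)/60103 = (((1063/6683 - 16207/16726) + 12449) - 48160)*(1/60103) = ((-90531643/111779858 + 12449) - 48160)*(1/60103) = (1391456920599/111779858 - 48160)*(1/60103) = -3991861040681/111779858*1/60103 = -3991861040681/6718304805374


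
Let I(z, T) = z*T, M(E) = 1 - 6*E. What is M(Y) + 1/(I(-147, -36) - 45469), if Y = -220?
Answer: 53073816/40177 ≈ 1321.0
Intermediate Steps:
I(z, T) = T*z
M(Y) + 1/(I(-147, -36) - 45469) = (1 - 6*(-220)) + 1/(-36*(-147) - 45469) = (1 + 1320) + 1/(5292 - 45469) = 1321 + 1/(-40177) = 1321 - 1/40177 = 53073816/40177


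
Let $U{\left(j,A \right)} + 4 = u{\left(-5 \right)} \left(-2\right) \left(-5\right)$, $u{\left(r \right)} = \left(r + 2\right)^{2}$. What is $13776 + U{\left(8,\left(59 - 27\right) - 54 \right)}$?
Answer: $13862$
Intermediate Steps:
$u{\left(r \right)} = \left(2 + r\right)^{2}$
$U{\left(j,A \right)} = 86$ ($U{\left(j,A \right)} = -4 + \left(2 - 5\right)^{2} \left(-2\right) \left(-5\right) = -4 + \left(-3\right)^{2} \left(-2\right) \left(-5\right) = -4 + 9 \left(-2\right) \left(-5\right) = -4 - -90 = -4 + 90 = 86$)
$13776 + U{\left(8,\left(59 - 27\right) - 54 \right)} = 13776 + 86 = 13862$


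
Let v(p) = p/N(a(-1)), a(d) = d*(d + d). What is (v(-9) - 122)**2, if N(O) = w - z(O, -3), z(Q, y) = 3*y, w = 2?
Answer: 1825201/121 ≈ 15084.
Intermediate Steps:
a(d) = 2*d**2 (a(d) = d*(2*d) = 2*d**2)
N(O) = 11 (N(O) = 2 - 3*(-3) = 2 - 1*(-9) = 2 + 9 = 11)
v(p) = p/11
(v(-9) - 122)**2 = ((1/11)*(-9) - 122)**2 = (-9/11 - 122)**2 = (-1351/11)**2 = 1825201/121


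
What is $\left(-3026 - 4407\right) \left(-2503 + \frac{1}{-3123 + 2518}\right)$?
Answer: $\frac{11255910828}{605} \approx 1.8605 \cdot 10^{7}$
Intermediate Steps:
$\left(-3026 - 4407\right) \left(-2503 + \frac{1}{-3123 + 2518}\right) = - 7433 \left(-2503 + \frac{1}{-605}\right) = - 7433 \left(-2503 - \frac{1}{605}\right) = \left(-7433\right) \left(- \frac{1514316}{605}\right) = \frac{11255910828}{605}$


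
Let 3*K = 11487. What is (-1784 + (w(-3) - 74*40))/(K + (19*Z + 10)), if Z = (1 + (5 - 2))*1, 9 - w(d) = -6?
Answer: -4729/3915 ≈ -1.2079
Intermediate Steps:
K = 3829 (K = (1/3)*11487 = 3829)
w(d) = 15 (w(d) = 9 - 1*(-6) = 9 + 6 = 15)
Z = 4 (Z = (1 + 3)*1 = 4*1 = 4)
(-1784 + (w(-3) - 74*40))/(K + (19*Z + 10)) = (-1784 + (15 - 74*40))/(3829 + (19*4 + 10)) = (-1784 + (15 - 2960))/(3829 + (76 + 10)) = (-1784 - 2945)/(3829 + 86) = -4729/3915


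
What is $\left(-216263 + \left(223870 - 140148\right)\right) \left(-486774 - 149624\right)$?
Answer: $84348827318$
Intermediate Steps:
$\left(-216263 + \left(223870 - 140148\right)\right) \left(-486774 - 149624\right) = \left(-216263 + \left(223870 - 140148\right)\right) \left(-636398\right) = \left(-216263 + 83722\right) \left(-636398\right) = \left(-132541\right) \left(-636398\right) = 84348827318$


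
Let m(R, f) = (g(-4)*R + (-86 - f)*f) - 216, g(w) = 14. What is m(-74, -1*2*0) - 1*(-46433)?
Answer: 45181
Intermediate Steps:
m(R, f) = -216 + 14*R + f*(-86 - f) (m(R, f) = (14*R + (-86 - f)*f) - 216 = (14*R + f*(-86 - f)) - 216 = -216 + 14*R + f*(-86 - f))
m(-74, -1*2*0) - 1*(-46433) = (-216 - (-1*2*0)² - 86*(-1*2)*0 + 14*(-74)) - 1*(-46433) = (-216 - (-2*0)² - (-172)*0 - 1036) + 46433 = (-216 - 1*0² - 86*0 - 1036) + 46433 = (-216 - 1*0 + 0 - 1036) + 46433 = (-216 + 0 + 0 - 1036) + 46433 = -1252 + 46433 = 45181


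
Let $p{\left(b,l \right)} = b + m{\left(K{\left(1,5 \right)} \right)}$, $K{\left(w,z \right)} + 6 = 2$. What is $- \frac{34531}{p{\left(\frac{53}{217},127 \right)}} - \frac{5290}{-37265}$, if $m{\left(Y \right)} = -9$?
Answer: $\frac{55849031031}{14160700} \approx 3943.9$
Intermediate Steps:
$K{\left(w,z \right)} = -4$ ($K{\left(w,z \right)} = -6 + 2 = -4$)
$p{\left(b,l \right)} = -9 + b$ ($p{\left(b,l \right)} = b - 9 = -9 + b$)
$- \frac{34531}{p{\left(\frac{53}{217},127 \right)}} - \frac{5290}{-37265} = - \frac{34531}{-9 + \frac{53}{217}} - \frac{5290}{-37265} = - \frac{34531}{-9 + 53 \cdot \frac{1}{217}} - - \frac{1058}{7453} = - \frac{34531}{-9 + \frac{53}{217}} + \frac{1058}{7453} = - \frac{34531}{- \frac{1900}{217}} + \frac{1058}{7453} = \left(-34531\right) \left(- \frac{217}{1900}\right) + \frac{1058}{7453} = \frac{7493227}{1900} + \frac{1058}{7453} = \frac{55849031031}{14160700}$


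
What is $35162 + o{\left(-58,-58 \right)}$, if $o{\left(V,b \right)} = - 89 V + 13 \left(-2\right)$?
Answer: $40298$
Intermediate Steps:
$o{\left(V,b \right)} = -26 - 89 V$ ($o{\left(V,b \right)} = - 89 V - 26 = -26 - 89 V$)
$35162 + o{\left(-58,-58 \right)} = 35162 - -5136 = 35162 + \left(-26 + 5162\right) = 35162 + 5136 = 40298$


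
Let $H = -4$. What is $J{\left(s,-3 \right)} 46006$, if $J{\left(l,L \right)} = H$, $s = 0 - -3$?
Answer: $-184024$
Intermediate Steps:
$s = 3$ ($s = 0 + 3 = 3$)
$J{\left(l,L \right)} = -4$
$J{\left(s,-3 \right)} 46006 = \left(-4\right) 46006 = -184024$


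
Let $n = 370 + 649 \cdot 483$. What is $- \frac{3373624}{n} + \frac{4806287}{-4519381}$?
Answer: $- \frac{16755082899963}{1418348974897} \approx -11.813$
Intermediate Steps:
$n = 313837$ ($n = 370 + 313467 = 313837$)
$- \frac{3373624}{n} + \frac{4806287}{-4519381} = - \frac{3373624}{313837} + \frac{4806287}{-4519381} = \left(-3373624\right) \frac{1}{313837} + 4806287 \left(- \frac{1}{4519381}\right) = - \frac{3373624}{313837} - \frac{4806287}{4519381} = - \frac{16755082899963}{1418348974897}$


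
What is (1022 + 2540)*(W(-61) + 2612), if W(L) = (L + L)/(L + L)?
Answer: 9307506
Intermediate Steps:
W(L) = 1 (W(L) = (2*L)/((2*L)) = (2*L)*(1/(2*L)) = 1)
(1022 + 2540)*(W(-61) + 2612) = (1022 + 2540)*(1 + 2612) = 3562*2613 = 9307506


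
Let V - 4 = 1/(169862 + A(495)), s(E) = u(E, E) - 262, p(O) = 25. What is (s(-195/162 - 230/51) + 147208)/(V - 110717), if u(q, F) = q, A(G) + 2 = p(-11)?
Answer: -22915988623955/17266182807672 ≈ -1.3272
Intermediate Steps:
A(G) = 23 (A(G) = -2 + 25 = 23)
s(E) = -262 + E (s(E) = E - 262 = -262 + E)
V = 679541/169885 (V = 4 + 1/(169862 + 23) = 4 + 1/169885 = 679541/169885 ≈ 4.0000)
(s(-195/162 - 230/51) + 147208)/(V - 110717) = ((-262 + (-195/162 - 230/51)) + 147208)/(679541/169885 - 110717) = ((-262 + (-195*1/162 - 230*1/51)) + 147208)/(-18808478004/169885) = ((-262 + (-65/54 - 230/51)) + 147208)*(-169885/18808478004) = ((-262 - 5245/918) + 147208)*(-169885/18808478004) = (-245761/918 + 147208)*(-169885/18808478004) = (134891183/918)*(-169885/18808478004) = -22915988623955/17266182807672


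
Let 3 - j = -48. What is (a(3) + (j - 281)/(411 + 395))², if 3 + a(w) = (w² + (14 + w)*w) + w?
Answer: 579124225/162409 ≈ 3565.8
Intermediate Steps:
j = 51 (j = 3 - 1*(-48) = 3 + 48 = 51)
a(w) = -3 + w + w² + w*(14 + w) (a(w) = -3 + ((w² + (14 + w)*w) + w) = -3 + ((w² + w*(14 + w)) + w) = -3 + (w + w² + w*(14 + w)) = -3 + w + w² + w*(14 + w))
(a(3) + (j - 281)/(411 + 395))² = ((-3 + 2*3² + 15*3) + (51 - 281)/(411 + 395))² = ((-3 + 2*9 + 45) - 230/806)² = ((-3 + 18 + 45) - 230*1/806)² = (60 - 115/403)² = (24065/403)² = 579124225/162409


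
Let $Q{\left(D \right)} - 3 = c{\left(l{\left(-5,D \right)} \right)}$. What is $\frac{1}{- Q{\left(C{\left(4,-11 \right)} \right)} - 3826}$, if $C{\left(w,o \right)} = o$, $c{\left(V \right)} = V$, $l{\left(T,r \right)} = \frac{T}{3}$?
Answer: $- \frac{3}{11482} \approx -0.00026128$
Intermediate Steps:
$l{\left(T,r \right)} = \frac{T}{3}$ ($l{\left(T,r \right)} = T \frac{1}{3} = \frac{T}{3}$)
$Q{\left(D \right)} = \frac{4}{3}$ ($Q{\left(D \right)} = 3 + \frac{1}{3} \left(-5\right) = 3 - \frac{5}{3} = \frac{4}{3}$)
$\frac{1}{- Q{\left(C{\left(4,-11 \right)} \right)} - 3826} = \frac{1}{\left(-1\right) \frac{4}{3} - 3826} = \frac{1}{- \frac{4}{3} - 3826} = \frac{1}{- \frac{11482}{3}} = - \frac{3}{11482}$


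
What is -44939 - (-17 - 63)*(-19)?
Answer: -46459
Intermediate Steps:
-44939 - (-17 - 63)*(-19) = -44939 - (-80)*(-19) = -44939 - 1*1520 = -44939 - 1520 = -46459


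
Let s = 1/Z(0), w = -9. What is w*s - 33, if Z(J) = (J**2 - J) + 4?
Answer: -141/4 ≈ -35.250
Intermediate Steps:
Z(J) = 4 + J**2 - J
s = 1/4 (s = 1/(4 + 0**2 - 1*0) = 1/(4 + 0 + 0) = 1/4 ≈ 0.25000)
w*s - 33 = -9*1/4 - 33 = -9/4 - 33 = -141/4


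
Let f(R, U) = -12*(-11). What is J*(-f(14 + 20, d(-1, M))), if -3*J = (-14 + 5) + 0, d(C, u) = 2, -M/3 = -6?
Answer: -396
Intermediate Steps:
M = 18 (M = -3*(-6) = 18)
f(R, U) = 132
J = 3 (J = -((-14 + 5) + 0)/3 = -(-9 + 0)/3 = -⅓*(-9) = 3)
J*(-f(14 + 20, d(-1, M))) = 3*(-1*132) = 3*(-132) = -396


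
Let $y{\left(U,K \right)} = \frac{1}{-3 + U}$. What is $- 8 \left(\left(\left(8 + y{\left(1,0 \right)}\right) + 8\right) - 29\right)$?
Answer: $108$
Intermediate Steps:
$- 8 \left(\left(\left(8 + y{\left(1,0 \right)}\right) + 8\right) - 29\right) = - 8 \left(\left(\left(8 + \frac{1}{-3 + 1}\right) + 8\right) - 29\right) = - 8 \left(\left(\left(8 + \frac{1}{-2}\right) + 8\right) - 29\right) = - 8 \left(\left(\left(8 - \frac{1}{2}\right) + 8\right) - 29\right) = - 8 \left(\left(\frac{15}{2} + 8\right) - 29\right) = - 8 \left(\frac{31}{2} - 29\right) = \left(-8\right) \left(- \frac{27}{2}\right) = 108$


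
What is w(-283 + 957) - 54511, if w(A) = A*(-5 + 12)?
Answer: -49793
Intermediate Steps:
w(A) = 7*A (w(A) = A*7 = 7*A)
w(-283 + 957) - 54511 = 7*(-283 + 957) - 54511 = 7*674 - 54511 = 4718 - 54511 = -49793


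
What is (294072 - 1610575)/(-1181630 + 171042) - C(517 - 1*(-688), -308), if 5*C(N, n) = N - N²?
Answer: 293237572935/1010588 ≈ 2.9017e+5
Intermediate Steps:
C(N, n) = -N²/5 + N/5 (C(N, n) = (N - N²)/5 = -N²/5 + N/5)
(294072 - 1610575)/(-1181630 + 171042) - C(517 - 1*(-688), -308) = (294072 - 1610575)/(-1181630 + 171042) - (517 - 1*(-688))*(1 - (517 - 1*(-688)))/5 = -1316503/(-1010588) - (517 + 688)*(1 - (517 + 688))/5 = -1316503*(-1/1010588) - 1205*(1 - 1*1205)/5 = 1316503/1010588 - 1205*(1 - 1205)/5 = 1316503/1010588 - 1205*(-1204)/5 = 1316503/1010588 - 1*(-290164) = 1316503/1010588 + 290164 = 293237572935/1010588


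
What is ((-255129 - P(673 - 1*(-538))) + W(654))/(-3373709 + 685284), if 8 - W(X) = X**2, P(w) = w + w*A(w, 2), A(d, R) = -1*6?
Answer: 676782/2688425 ≈ 0.25174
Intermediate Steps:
A(d, R) = -6
P(w) = -5*w (P(w) = w + w*(-6) = w - 6*w = -5*w)
W(X) = 8 - X**2
((-255129 - P(673 - 1*(-538))) + W(654))/(-3373709 + 685284) = ((-255129 - (-5)*(673 - 1*(-538))) + (8 - 1*654**2))/(-3373709 + 685284) = ((-255129 - (-5)*(673 + 538)) + (8 - 1*427716))/(-2688425) = ((-255129 - (-5)*1211) + (8 - 427716))*(-1/2688425) = ((-255129 - 1*(-6055)) - 427708)*(-1/2688425) = ((-255129 + 6055) - 427708)*(-1/2688425) = (-249074 - 427708)*(-1/2688425) = -676782*(-1/2688425) = 676782/2688425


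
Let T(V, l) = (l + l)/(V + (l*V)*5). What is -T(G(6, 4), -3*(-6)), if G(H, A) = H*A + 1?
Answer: -36/2275 ≈ -0.015824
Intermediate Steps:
G(H, A) = 1 + A*H (G(H, A) = A*H + 1 = 1 + A*H)
T(V, l) = 2*l/(V + 5*V*l) (T(V, l) = (2*l)/(V + (V*l)*5) = (2*l)/(V + 5*V*l) = 2*l/(V + 5*V*l))
-T(G(6, 4), -3*(-6)) = -2*(-3*(-6))/((1 + 4*6)*(1 + 5*(-3*(-6)))) = -2*18/((1 + 24)*(1 + 5*18)) = -2*18/(25*(1 + 90)) = -2*18/(25*91) = -1*36/2275 = -36/2275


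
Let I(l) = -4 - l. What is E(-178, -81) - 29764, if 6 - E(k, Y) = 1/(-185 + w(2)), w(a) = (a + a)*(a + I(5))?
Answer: -6338453/213 ≈ -29758.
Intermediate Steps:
w(a) = 2*a*(-9 + a) (w(a) = (a + a)*(a + (-4 - 1*5)) = (2*a)*(a + (-4 - 5)) = (2*a)*(a - 9) = (2*a)*(-9 + a) = 2*a*(-9 + a))
E(k, Y) = 1279/213 (E(k, Y) = 6 - 1/(-185 + 2*2*(-9 + 2)) = 6 - 1/(-185 + 2*2*(-7)) = 6 - 1/(-185 - 28) = 6 - 1/(-213) = 6 - 1*(-1/213) = 6 + 1/213 = 1279/213)
E(-178, -81) - 29764 = 1279/213 - 29764 = -6338453/213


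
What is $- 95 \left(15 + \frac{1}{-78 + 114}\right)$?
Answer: $- \frac{51395}{36} \approx -1427.6$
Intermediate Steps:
$- 95 \left(15 + \frac{1}{-78 + 114}\right) = - 95 \left(15 + \frac{1}{36}\right) = \left(-95\right) \frac{541}{36} = - \frac{51395}{36}$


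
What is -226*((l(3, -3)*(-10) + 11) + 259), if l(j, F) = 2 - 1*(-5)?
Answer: -45200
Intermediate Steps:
l(j, F) = 7 (l(j, F) = 2 + 5 = 7)
-226*((l(3, -3)*(-10) + 11) + 259) = -226*((7*(-10) + 11) + 259) = -226*((-70 + 11) + 259) = -226*(-59 + 259) = -226*200 = -45200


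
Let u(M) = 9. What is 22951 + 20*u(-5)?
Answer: 23131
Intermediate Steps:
22951 + 20*u(-5) = 22951 + 20*9 = 22951 + 180 = 23131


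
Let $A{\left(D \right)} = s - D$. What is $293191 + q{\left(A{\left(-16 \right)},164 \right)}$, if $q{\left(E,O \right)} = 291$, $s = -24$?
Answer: $293482$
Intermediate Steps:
$A{\left(D \right)} = -24 - D$
$293191 + q{\left(A{\left(-16 \right)},164 \right)} = 293191 + 291 = 293482$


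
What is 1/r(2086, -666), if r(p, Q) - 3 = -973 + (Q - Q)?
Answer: -1/970 ≈ -0.0010309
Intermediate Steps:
r(p, Q) = -970 (r(p, Q) = 3 + (-973 + (Q - Q)) = 3 + (-973 + 0) = 3 - 973 = -970)
1/r(2086, -666) = 1/(-970) = -1/970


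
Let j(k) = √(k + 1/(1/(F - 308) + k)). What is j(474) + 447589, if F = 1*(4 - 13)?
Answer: 447589 + √10701624338695/150257 ≈ 4.4761e+5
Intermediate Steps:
F = -9 (F = 1*(-9) = -9)
j(k) = √(k + 1/(-1/317 + k)) (j(k) = √(k + 1/(1/(-9 - 308) + k)) = √(k + 1/(1/(-317) + k)) = √(k + 1/(-1/317 + k)))
j(474) + 447589 = √((317 + 474*(-1 + 317*474))/(-1 + 317*474)) + 447589 = √((317 + 474*(-1 + 150258))/(-1 + 150258)) + 447589 = √((317 + 474*150257)/150257) + 447589 = √((317 + 71221818)/150257) + 447589 = √((1/150257)*71222135) + 447589 = √(71222135/150257) + 447589 = √10701624338695/150257 + 447589 = 447589 + √10701624338695/150257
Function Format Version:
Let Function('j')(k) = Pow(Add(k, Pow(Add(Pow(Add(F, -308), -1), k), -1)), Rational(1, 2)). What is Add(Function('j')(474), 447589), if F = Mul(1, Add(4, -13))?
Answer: Add(447589, Mul(Rational(1, 150257), Pow(10701624338695, Rational(1, 2)))) ≈ 4.4761e+5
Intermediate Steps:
F = -9 (F = Mul(1, -9) = -9)
Function('j')(k) = Pow(Add(k, Pow(Add(Rational(-1, 317), k), -1)), Rational(1, 2)) (Function('j')(k) = Pow(Add(k, Pow(Add(Pow(Add(-9, -308), -1), k), -1)), Rational(1, 2)) = Pow(Add(k, Pow(Add(Pow(-317, -1), k), -1)), Rational(1, 2)) = Pow(Add(k, Pow(Add(Rational(-1, 317), k), -1)), Rational(1, 2)))
Add(Function('j')(474), 447589) = Add(Pow(Mul(Pow(Add(-1, Mul(317, 474)), -1), Add(317, Mul(474, Add(-1, Mul(317, 474))))), Rational(1, 2)), 447589) = Add(Pow(Mul(Pow(Add(-1, 150258), -1), Add(317, Mul(474, Add(-1, 150258)))), Rational(1, 2)), 447589) = Add(Pow(Mul(Pow(150257, -1), Add(317, Mul(474, 150257))), Rational(1, 2)), 447589) = Add(Pow(Mul(Rational(1, 150257), Add(317, 71221818)), Rational(1, 2)), 447589) = Add(Pow(Mul(Rational(1, 150257), 71222135), Rational(1, 2)), 447589) = Add(Pow(Rational(71222135, 150257), Rational(1, 2)), 447589) = Add(Mul(Rational(1, 150257), Pow(10701624338695, Rational(1, 2))), 447589) = Add(447589, Mul(Rational(1, 150257), Pow(10701624338695, Rational(1, 2))))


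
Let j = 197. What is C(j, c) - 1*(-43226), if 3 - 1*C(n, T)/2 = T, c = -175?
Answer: 43582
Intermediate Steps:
C(n, T) = 6 - 2*T
C(j, c) - 1*(-43226) = (6 - 2*(-175)) - 1*(-43226) = (6 + 350) + 43226 = 356 + 43226 = 43582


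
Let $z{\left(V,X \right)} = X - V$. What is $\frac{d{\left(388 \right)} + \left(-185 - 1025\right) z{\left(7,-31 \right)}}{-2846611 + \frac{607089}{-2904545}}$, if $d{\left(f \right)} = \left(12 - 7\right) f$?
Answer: $- \frac{4970921300}{295289655503} \approx -0.016834$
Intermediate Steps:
$d{\left(f \right)} = 5 f$
$\frac{d{\left(388 \right)} + \left(-185 - 1025\right) z{\left(7,-31 \right)}}{-2846611 + \frac{607089}{-2904545}} = \frac{5 \cdot 388 + \left(-185 - 1025\right) \left(-31 - 7\right)}{-2846611 + \frac{607089}{-2904545}} = \frac{1940 - 1210 \left(-31 - 7\right)}{-2846611 + 607089 \left(- \frac{1}{2904545}\right)} = \frac{1940 - -45980}{-2846611 - \frac{86727}{414935}} = \frac{1940 + 45980}{- \frac{1181158622012}{414935}} = 47920 \left(- \frac{414935}{1181158622012}\right) = - \frac{4970921300}{295289655503}$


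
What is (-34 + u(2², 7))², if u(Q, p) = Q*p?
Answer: 36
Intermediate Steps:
(-34 + u(2², 7))² = (-34 + 2²*7)² = (-34 + 4*7)² = (-34 + 28)² = (-6)² = 36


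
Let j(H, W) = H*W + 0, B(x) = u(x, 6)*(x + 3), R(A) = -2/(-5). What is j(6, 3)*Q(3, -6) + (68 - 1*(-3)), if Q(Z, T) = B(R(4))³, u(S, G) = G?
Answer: 19110619/125 ≈ 1.5289e+5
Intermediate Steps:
R(A) = ⅖ (R(A) = -2*(-⅕) = ⅖)
B(x) = 18 + 6*x (B(x) = 6*(x + 3) = 6*(3 + x) = 18 + 6*x)
j(H, W) = H*W
Q(Z, T) = 1061208/125 (Q(Z, T) = (18 + 6*(⅖))³ = (18 + 12/5)³ = (102/5)³ = 1061208/125)
j(6, 3)*Q(3, -6) + (68 - 1*(-3)) = (6*3)*(1061208/125) + (68 - 1*(-3)) = 18*(1061208/125) + (68 + 3) = 19101744/125 + 71 = 19110619/125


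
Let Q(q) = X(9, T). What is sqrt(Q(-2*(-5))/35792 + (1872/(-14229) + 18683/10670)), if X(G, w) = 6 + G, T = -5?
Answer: sqrt(9226922782275419713635)/75473113980 ≈ 1.2727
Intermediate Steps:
Q(q) = 15 (Q(q) = 6 + 9 = 15)
sqrt(Q(-2*(-5))/35792 + (1872/(-14229) + 18683/10670)) = sqrt(15/35792 + (1872/(-14229) + 18683/10670)) = sqrt(15*(1/35792) + (1872*(-1/14229) + 18683*(1/10670))) = sqrt(15/35792 + (-208/1581 + 18683/10670)) = sqrt(15/35792 + 27318463/16869270) = sqrt(489017733373/301892455920) = sqrt(9226922782275419713635)/75473113980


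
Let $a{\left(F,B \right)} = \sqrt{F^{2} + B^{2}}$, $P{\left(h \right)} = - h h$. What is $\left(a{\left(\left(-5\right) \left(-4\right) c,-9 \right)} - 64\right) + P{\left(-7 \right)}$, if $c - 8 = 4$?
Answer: $-113 + 3 \sqrt{6409} \approx 127.17$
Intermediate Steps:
$c = 12$ ($c = 8 + 4 = 12$)
$P{\left(h \right)} = - h^{2}$
$a{\left(F,B \right)} = \sqrt{B^{2} + F^{2}}$
$\left(a{\left(\left(-5\right) \left(-4\right) c,-9 \right)} - 64\right) + P{\left(-7 \right)} = \left(\sqrt{\left(-9\right)^{2} + \left(\left(-5\right) \left(-4\right) 12\right)^{2}} - 64\right) - \left(-7\right)^{2} = \left(\sqrt{81 + \left(20 \cdot 12\right)^{2}} - 64\right) - 49 = \left(\sqrt{81 + 240^{2}} - 64\right) - 49 = \left(\sqrt{81 + 57600} - 64\right) - 49 = \left(\sqrt{57681} - 64\right) - 49 = \left(3 \sqrt{6409} - 64\right) - 49 = \left(-64 + 3 \sqrt{6409}\right) - 49 = -113 + 3 \sqrt{6409}$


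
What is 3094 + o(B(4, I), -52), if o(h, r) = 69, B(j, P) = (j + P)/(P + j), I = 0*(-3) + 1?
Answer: 3163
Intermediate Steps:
I = 1 (I = 0 + 1 = 1)
B(j, P) = 1 (B(j, P) = (P + j)/(P + j) = 1)
3094 + o(B(4, I), -52) = 3094 + 69 = 3163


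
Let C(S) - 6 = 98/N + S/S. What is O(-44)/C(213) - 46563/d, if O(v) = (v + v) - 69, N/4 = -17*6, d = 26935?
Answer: -926884557/37143365 ≈ -24.954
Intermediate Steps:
N = -408 (N = 4*(-17*6) = 4*(-102) = -408)
O(v) = -69 + 2*v (O(v) = 2*v - 69 = -69 + 2*v)
C(S) = 1379/204 (C(S) = 6 + (98/(-408) + S/S) = 6 + (98*(-1/408) + 1) = 6 + (-49/204 + 1) = 6 + 155/204 = 1379/204)
O(-44)/C(213) - 46563/d = (-69 + 2*(-44))/(1379/204) - 46563/26935 = (-69 - 88)*(204/1379) - 46563*1/26935 = -157*204/1379 - 46563/26935 = -32028/1379 - 46563/26935 = -926884557/37143365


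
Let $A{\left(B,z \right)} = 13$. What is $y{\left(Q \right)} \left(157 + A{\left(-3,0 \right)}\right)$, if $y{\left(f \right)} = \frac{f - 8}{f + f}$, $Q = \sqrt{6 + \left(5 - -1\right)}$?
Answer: $85 - \frac{340 \sqrt{3}}{3} \approx -111.3$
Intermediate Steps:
$Q = 2 \sqrt{3}$ ($Q = \sqrt{6 + \left(5 + 1\right)} = \sqrt{6 + 6} = \sqrt{12} = 2 \sqrt{3} \approx 3.4641$)
$y{\left(f \right)} = \frac{-8 + f}{2 f}$
$y{\left(Q \right)} \left(157 + A{\left(-3,0 \right)}\right) = \frac{-8 + 2 \sqrt{3}}{2 \cdot 2 \sqrt{3}} \left(157 + 13\right) = \frac{\frac{\sqrt{3}}{6} \left(-8 + 2 \sqrt{3}\right)}{2} \cdot 170 = \frac{\sqrt{3} \left(-8 + 2 \sqrt{3}\right)}{12} \cdot 170 = \frac{85 \sqrt{3} \left(-8 + 2 \sqrt{3}\right)}{6}$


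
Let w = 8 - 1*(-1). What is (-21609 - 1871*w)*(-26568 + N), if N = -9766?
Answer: 1396969632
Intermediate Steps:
w = 9 (w = 8 + 1 = 9)
(-21609 - 1871*w)*(-26568 + N) = (-21609 - 1871*9)*(-26568 - 9766) = (-21609 - 16839)*(-36334) = -38448*(-36334) = 1396969632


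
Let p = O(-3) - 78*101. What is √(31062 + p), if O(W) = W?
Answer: √23181 ≈ 152.25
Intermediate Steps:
p = -7881 (p = -3 - 78*101 = -3 - 7878 = -7881)
√(31062 + p) = √(31062 - 7881) = √23181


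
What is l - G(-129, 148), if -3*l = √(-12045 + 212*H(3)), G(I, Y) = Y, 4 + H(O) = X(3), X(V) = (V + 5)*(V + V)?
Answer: -148 - I*√2717/3 ≈ -148.0 - 17.375*I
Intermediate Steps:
X(V) = 2*V*(5 + V) (X(V) = (5 + V)*(2*V) = 2*V*(5 + V))
H(O) = 44 (H(O) = -4 + 2*3*(5 + 3) = -4 + 2*3*8 = -4 + 48 = 44)
l = -I*√2717/3 (l = -√(-12045 + 212*44)/3 = -√(-12045 + 9328)/3 = -I*√2717/3 ≈ -17.375*I)
l - G(-129, 148) = -I*√2717/3 - 1*148 = -I*√2717/3 - 148 = -148 - I*√2717/3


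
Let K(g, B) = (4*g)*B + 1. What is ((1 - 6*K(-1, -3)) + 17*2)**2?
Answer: 1849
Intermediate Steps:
K(g, B) = 1 + 4*B*g (K(g, B) = 4*B*g + 1 = 1 + 4*B*g)
((1 - 6*K(-1, -3)) + 17*2)**2 = ((1 - 6*(1 + 4*(-3)*(-1))) + 17*2)**2 = ((1 - 6*(1 + 12)) + 34)**2 = ((1 - 6*13) + 34)**2 = ((1 - 78) + 34)**2 = (-77 + 34)**2 = (-43)**2 = 1849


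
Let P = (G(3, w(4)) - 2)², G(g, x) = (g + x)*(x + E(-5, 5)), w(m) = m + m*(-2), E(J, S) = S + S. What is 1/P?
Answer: 1/64 ≈ 0.015625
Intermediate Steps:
E(J, S) = 2*S
w(m) = -m (w(m) = m - 2*m = -m)
G(g, x) = (10 + x)*(g + x) (G(g, x) = (g + x)*(x + 2*5) = (g + x)*(x + 10) = (g + x)*(10 + x) = (10 + x)*(g + x))
P = 64 (P = (((-1*4)² + 10*3 + 10*(-1*4) + 3*(-1*4)) - 2)² = (((-4)² + 30 + 10*(-4) + 3*(-4)) - 2)² = ((16 + 30 - 40 - 12) - 2)² = (-6 - 2)² = (-8)² = 64)
1/P = 1/64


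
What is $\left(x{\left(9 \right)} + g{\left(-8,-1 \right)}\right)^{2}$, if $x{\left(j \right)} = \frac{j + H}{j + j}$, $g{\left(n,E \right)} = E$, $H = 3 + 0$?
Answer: $\frac{1}{9} \approx 0.11111$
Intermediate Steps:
$H = 3$
$x{\left(j \right)} = \frac{3 + j}{2 j}$ ($x{\left(j \right)} = \frac{j + 3}{j + j} = \frac{3 + j}{2 j}$)
$\left(x{\left(9 \right)} + g{\left(-8,-1 \right)}\right)^{2} = \left(\frac{3 + 9}{2 \cdot 9} - 1\right)^{2} = \left(\frac{1}{2} \cdot \frac{1}{9} \cdot 12 - 1\right)^{2} = \left(\frac{2}{3} - 1\right)^{2} = \left(- \frac{1}{3}\right)^{2} = \frac{1}{9}$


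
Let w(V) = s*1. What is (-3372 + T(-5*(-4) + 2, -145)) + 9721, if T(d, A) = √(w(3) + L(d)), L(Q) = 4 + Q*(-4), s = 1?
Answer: 6349 + I*√83 ≈ 6349.0 + 9.1104*I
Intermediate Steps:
L(Q) = 4 - 4*Q
w(V) = 1 (w(V) = 1*1 = 1)
T(d, A) = √(5 - 4*d) (T(d, A) = √(1 + (4 - 4*d)) = √(5 - 4*d))
(-3372 + T(-5*(-4) + 2, -145)) + 9721 = (-3372 + √(5 - 4*(-5*(-4) + 2))) + 9721 = (-3372 + √(5 - 4*(20 + 2))) + 9721 = (-3372 + √(5 - 4*22)) + 9721 = (-3372 + √(5 - 88)) + 9721 = (-3372 + √(-83)) + 9721 = (-3372 + I*√83) + 9721 = 6349 + I*√83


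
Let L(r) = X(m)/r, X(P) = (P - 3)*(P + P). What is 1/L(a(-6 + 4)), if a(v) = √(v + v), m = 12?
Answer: I/108 ≈ 0.0092593*I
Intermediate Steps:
a(v) = √2*√v (a(v) = √(2*v) = √2*√v)
X(P) = 2*P*(-3 + P) (X(P) = (-3 + P)*(2*P) = 2*P*(-3 + P))
L(r) = 216/r (L(r) = (2*12*(-3 + 12))/r = (2*12*9)/r = 216/r)
1/L(a(-6 + 4)) = 1/(216/((√2*√(-6 + 4)))) = 1/(216/((√2*√(-2)))) = 1/(216/((√2*(I*√2)))) = 1/(216/((2*I))) = 1/(216*(-I/2)) = 1/(-108*I) = I/108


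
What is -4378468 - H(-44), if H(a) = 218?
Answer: -4378686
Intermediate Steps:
-4378468 - H(-44) = -4378468 - 1*218 = -4378468 - 218 = -4378686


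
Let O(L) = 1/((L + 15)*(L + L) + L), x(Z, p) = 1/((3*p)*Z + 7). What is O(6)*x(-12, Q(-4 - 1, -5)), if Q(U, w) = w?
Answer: 1/48246 ≈ 2.0727e-5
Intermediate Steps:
x(Z, p) = 1/(7 + 3*Z*p) (x(Z, p) = 1/(3*Z*p + 7) = 1/(7 + 3*Z*p))
O(L) = 1/(L + 2*L*(15 + L)) (O(L) = 1/((15 + L)*(2*L) + L) = 1/(2*L*(15 + L) + L) = 1/(L + 2*L*(15 + L)))
O(6)*x(-12, Q(-4 - 1, -5)) = (1/(6*(31 + 2*6)))/(7 + 3*(-12)*(-5)) = (1/(6*(31 + 12)))/(7 + 180) = ((1/6)/43)/187 = ((1/6)*(1/43))*(1/187) = (1/258)*(1/187) = 1/48246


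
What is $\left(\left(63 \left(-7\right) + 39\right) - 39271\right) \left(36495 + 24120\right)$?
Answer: $-2404778895$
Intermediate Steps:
$\left(\left(63 \left(-7\right) + 39\right) - 39271\right) \left(36495 + 24120\right) = \left(\left(-441 + 39\right) - 39271\right) 60615 = \left(-402 - 39271\right) 60615 = \left(-39673\right) 60615 = -2404778895$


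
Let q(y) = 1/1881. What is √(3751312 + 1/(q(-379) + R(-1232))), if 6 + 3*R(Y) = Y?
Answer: √90410408060499631/155245 ≈ 1936.8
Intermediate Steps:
q(y) = 1/1881
R(Y) = -2 + Y/3
√(3751312 + 1/(q(-379) + R(-1232))) = √(3751312 + 1/(1/1881 + (-2 + (⅓)*(-1232)))) = √(3751312 + 1/(1/1881 + (-2 - 1232/3))) = √(3751312 + 1/(1/1881 - 1238/3)) = √(3751312 + 1/(-776225/1881)) = √(3751312 - 1881/776225) = √(2911862155319/776225) = √90410408060499631/155245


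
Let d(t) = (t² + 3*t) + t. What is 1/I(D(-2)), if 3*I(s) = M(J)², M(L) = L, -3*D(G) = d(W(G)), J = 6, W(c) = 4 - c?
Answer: 1/12 ≈ 0.083333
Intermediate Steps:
d(t) = t² + 4*t
D(G) = -(4 - G)*(8 - G)/3 (D(G) = -(4 - G)*(4 + (4 - G))/3 = -(4 - G)*(8 - G)/3)
I(s) = 12 (I(s) = (⅓)*6² = (⅓)*36 = 12)
1/I(D(-2)) = 1/12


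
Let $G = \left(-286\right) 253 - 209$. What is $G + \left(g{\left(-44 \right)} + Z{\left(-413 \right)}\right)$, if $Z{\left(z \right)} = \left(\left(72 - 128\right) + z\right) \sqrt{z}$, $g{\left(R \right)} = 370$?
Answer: $-72197 - 469 i \sqrt{413} \approx -72197.0 - 9531.2 i$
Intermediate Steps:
$Z{\left(z \right)} = \sqrt{z} \left(-56 + z\right)$ ($Z{\left(z \right)} = \left(-56 + z\right) \sqrt{z} = \sqrt{z} \left(-56 + z\right)$)
$G = -72567$ ($G = -72358 - 209 = -72567$)
$G + \left(g{\left(-44 \right)} + Z{\left(-413 \right)}\right) = -72567 + \left(370 + \sqrt{-413} \left(-56 - 413\right)\right) = -72567 + \left(370 + i \sqrt{413} \left(-469\right)\right) = -72567 + \left(370 - 469 i \sqrt{413}\right) = -72197 - 469 i \sqrt{413}$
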